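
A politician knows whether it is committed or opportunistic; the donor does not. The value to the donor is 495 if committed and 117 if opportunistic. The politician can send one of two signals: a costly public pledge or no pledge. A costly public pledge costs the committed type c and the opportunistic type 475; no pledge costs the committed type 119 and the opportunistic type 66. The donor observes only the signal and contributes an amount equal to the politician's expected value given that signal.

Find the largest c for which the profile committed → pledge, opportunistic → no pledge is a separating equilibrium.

Under separation: pledge → committed (pays 495); no pledge → opportunistic (pays 117).
Opportunistic: 117 − 66 = 51 ≥ 495 − 475 = 20. Holds regardless of c. ✓
Committed: 495 − c ≥ 117 − 119, so c ≤ 495 − -2 = 497.

497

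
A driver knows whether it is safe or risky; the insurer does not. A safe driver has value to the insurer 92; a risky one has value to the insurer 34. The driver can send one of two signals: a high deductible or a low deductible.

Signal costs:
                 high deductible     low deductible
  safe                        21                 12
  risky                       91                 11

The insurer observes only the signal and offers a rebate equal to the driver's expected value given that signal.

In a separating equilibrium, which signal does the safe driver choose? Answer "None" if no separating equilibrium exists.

Try safe → high deductible, risky → low deductible:
  Under separation the insurer infers type exactly: high deductible → safe (pays 92), low deductible → risky (pays 34).
  Safe: high deductible gives 92 − 21 = 71; low deductible gives 34 − 12 = 22. No deviation. ✓
  Risky: low deductible gives 34 − 11 = 23; high deductible gives 92 − 91 = 1. No deviation. ✓
Both hold — the safe type sends high deductible.

high deductible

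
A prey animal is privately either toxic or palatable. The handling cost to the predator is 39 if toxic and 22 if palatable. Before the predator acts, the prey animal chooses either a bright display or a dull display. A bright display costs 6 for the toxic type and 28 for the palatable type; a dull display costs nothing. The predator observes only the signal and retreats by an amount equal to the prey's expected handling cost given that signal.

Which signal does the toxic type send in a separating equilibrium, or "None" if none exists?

bright display

Try toxic → bright display, palatable → dull display:
  If types separate, bright display earns payment 39 and dull display earns 22.
  Toxic: bright display gives 39 − 6 = 33; dull display gives 22 − 0 = 22. No deviation. ✓
  Palatable: dull display gives 22 − 0 = 22; bright display gives 39 − 28 = 11. No deviation. ✓
Both hold — the toxic type sends bright display.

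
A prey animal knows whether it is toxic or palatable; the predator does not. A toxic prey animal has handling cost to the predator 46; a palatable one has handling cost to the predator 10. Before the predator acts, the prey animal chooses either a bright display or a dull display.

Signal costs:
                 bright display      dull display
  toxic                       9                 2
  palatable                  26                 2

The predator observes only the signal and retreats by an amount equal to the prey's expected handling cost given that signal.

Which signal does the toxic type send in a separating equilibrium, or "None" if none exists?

None

Try toxic → bright display, palatable → dull display:
  If types separate, bright display earns payment 46 and dull display earns 10.
  Toxic: bright display gives 46 − 9 = 37; dull display gives 10 − 2 = 8. No deviation. ✓
  Palatable: dull display gives 10 − 2 = 8; bright display gives 46 − 26 = 20. Would deviate. ✗
Try toxic → dull display, palatable → bright display:
  If types separate, dull display earns payment 46 and bright display earns 10.
  Toxic: dull display gives 46 − 2 = 44; bright display gives 10 − 9 = 1. No deviation. ✓
  Palatable: bright display gives 10 − 26 = -16; dull display gives 46 − 2 = 44. Would deviate. ✗
Neither assignment is incentive-compatible.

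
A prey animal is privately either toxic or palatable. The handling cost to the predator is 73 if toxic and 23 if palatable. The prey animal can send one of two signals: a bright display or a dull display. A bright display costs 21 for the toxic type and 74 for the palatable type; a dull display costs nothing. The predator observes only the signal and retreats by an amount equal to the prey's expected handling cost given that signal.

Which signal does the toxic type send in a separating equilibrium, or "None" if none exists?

bright display

Try toxic → bright display, palatable → dull display:
  If types separate, bright display earns payment 73 and dull display earns 23.
  Toxic: bright display gives 73 − 21 = 52; dull display gives 23 − 0 = 23. No deviation. ✓
  Palatable: dull display gives 23 − 0 = 23; bright display gives 73 − 74 = -1. No deviation. ✓
Both hold — the toxic type sends bright display.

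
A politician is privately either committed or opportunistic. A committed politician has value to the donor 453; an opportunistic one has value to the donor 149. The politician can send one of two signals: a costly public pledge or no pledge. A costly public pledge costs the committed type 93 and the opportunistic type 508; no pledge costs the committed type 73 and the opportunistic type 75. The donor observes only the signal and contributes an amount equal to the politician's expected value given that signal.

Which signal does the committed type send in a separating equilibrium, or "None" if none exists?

pledge

Try committed → pledge, opportunistic → no pledge:
  Under separation the donor infers type exactly: pledge → committed (pays 453), no pledge → opportunistic (pays 149).
  Committed: pledge gives 453 − 93 = 360; no pledge gives 149 − 73 = 76. No deviation. ✓
  Opportunistic: no pledge gives 149 − 75 = 74; pledge gives 453 − 508 = -55. No deviation. ✓
Both hold — the committed type sends pledge.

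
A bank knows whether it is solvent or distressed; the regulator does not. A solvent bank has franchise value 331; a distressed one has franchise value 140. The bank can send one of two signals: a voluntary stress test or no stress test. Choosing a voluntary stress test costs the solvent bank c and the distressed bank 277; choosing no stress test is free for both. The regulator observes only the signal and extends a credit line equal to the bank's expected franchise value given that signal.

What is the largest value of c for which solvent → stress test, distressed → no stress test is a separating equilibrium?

191

Under separation: stress test → solvent (pays 331); no stress test → distressed (pays 140).
Distressed: 140 − 0 = 140 ≥ 331 − 277 = 54. Holds regardless of c. ✓
Solvent: 331 − c ≥ 140 − 0, so c ≤ 331 − 140 = 191.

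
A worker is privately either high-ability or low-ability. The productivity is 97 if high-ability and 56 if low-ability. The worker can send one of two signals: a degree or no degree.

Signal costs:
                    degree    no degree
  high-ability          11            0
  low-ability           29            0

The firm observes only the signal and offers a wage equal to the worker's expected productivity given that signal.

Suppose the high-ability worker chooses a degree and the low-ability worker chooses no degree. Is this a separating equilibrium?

Under separation the firm infers type exactly: degree → high-ability (pays 97), no degree → low-ability (pays 56).
High-ability: degree gives 97 − 11 = 86; no degree gives 56 − 0 = 56. No deviation. ✓
Low-ability: no degree gives 56 − 0 = 56; degree gives 97 − 29 = 68. Would deviate. ✗

No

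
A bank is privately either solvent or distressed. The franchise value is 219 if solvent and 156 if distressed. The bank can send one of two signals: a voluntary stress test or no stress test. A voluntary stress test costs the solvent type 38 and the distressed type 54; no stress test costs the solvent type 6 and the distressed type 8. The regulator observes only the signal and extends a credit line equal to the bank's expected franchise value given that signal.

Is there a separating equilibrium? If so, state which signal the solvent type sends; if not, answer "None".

None

Try solvent → stress test, distressed → no stress test:
  If types separate, stress test earns payment 219 and no stress test earns 156.
  Solvent: stress test gives 219 − 38 = 181; no stress test gives 156 − 6 = 150. No deviation. ✓
  Distressed: no stress test gives 156 − 8 = 148; stress test gives 219 − 54 = 165. Would deviate. ✗
Try solvent → no stress test, distressed → stress test:
  If types separate, no stress test earns payment 219 and stress test earns 156.
  Solvent: no stress test gives 219 − 6 = 213; stress test gives 156 − 38 = 118. No deviation. ✓
  Distressed: stress test gives 156 − 54 = 102; no stress test gives 219 − 8 = 211. Would deviate. ✗
Neither assignment is incentive-compatible.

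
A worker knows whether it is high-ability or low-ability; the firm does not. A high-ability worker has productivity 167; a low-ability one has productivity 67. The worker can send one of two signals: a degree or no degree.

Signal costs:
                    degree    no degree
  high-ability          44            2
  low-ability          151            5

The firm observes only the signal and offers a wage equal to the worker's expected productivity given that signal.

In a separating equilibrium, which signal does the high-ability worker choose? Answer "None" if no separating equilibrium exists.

Try high-ability → degree, low-ability → no degree:
  If types separate, degree earns payment 167 and no degree earns 67.
  High-ability: degree gives 167 − 44 = 123; no degree gives 67 − 2 = 65. No deviation. ✓
  Low-ability: no degree gives 67 − 5 = 62; degree gives 167 − 151 = 16. No deviation. ✓
Both hold — the high-ability type sends degree.

degree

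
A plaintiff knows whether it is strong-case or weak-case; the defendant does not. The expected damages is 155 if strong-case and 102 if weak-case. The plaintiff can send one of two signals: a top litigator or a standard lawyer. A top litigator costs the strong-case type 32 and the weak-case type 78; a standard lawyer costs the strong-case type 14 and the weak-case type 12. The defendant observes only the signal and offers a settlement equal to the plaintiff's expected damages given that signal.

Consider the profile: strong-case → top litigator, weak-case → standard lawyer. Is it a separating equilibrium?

Yes

Under separation the defendant infers type exactly: top litigator → strong-case (pays 155), standard lawyer → weak-case (pays 102).
Strong-case: top litigator gives 155 − 32 = 123; standard lawyer gives 102 − 14 = 88. No deviation. ✓
Weak-case: standard lawyer gives 102 − 12 = 90; top litigator gives 155 − 78 = 77. No deviation. ✓
Neither type gains from mimicking the other.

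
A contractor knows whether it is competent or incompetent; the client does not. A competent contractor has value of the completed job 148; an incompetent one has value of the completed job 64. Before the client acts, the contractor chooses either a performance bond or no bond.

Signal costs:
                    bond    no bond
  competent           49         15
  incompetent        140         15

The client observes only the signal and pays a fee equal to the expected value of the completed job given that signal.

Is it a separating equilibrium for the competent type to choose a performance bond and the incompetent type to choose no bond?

Yes

If types separate, bond earns payment 148 and no bond earns 64.
Competent: bond gives 148 − 49 = 99; no bond gives 64 − 15 = 49. No deviation. ✓
Incompetent: no bond gives 64 − 15 = 49; bond gives 148 − 140 = 8. No deviation. ✓
Neither type gains from mimicking the other.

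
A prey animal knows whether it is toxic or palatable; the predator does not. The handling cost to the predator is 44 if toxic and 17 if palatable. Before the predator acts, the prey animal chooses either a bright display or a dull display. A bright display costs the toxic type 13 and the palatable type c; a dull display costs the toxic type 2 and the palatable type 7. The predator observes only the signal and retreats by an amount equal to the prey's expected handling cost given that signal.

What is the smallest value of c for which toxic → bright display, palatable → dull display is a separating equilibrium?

Under separation: bright display → toxic (pays 44); dull display → palatable (pays 17).
Toxic: 44 − 13 = 31 ≥ 17 − 2 = 15. Holds regardless of c. ✓
Palatable: 17 − 7 ≥ 44 − c, so c ≥ 44 − 10 = 34.

34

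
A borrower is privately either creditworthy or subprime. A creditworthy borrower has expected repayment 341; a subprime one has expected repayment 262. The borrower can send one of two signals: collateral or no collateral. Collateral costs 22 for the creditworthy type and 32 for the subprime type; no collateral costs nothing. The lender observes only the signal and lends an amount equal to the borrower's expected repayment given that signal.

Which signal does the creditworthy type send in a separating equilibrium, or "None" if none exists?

Try creditworthy → collateral, subprime → no collateral:
  Under separation the lender infers type exactly: collateral → creditworthy (pays 341), no collateral → subprime (pays 262).
  Creditworthy: collateral gives 341 − 22 = 319; no collateral gives 262 − 0 = 262. No deviation. ✓
  Subprime: no collateral gives 262 − 0 = 262; collateral gives 341 − 32 = 309. Would deviate. ✗
Try creditworthy → no collateral, subprime → collateral:
  Under separation the lender infers type exactly: no collateral → creditworthy (pays 341), collateral → subprime (pays 262).
  Creditworthy: no collateral gives 341 − 0 = 341; collateral gives 262 − 22 = 240. No deviation. ✓
  Subprime: collateral gives 262 − 32 = 230; no collateral gives 341 − 0 = 341. Would deviate. ✗
Neither assignment is incentive-compatible.

None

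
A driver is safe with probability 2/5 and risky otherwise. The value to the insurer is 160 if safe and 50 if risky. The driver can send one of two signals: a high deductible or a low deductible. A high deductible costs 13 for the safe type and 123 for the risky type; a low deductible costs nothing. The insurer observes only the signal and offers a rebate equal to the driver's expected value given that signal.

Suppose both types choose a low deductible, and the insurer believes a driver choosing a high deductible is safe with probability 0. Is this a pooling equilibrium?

Yes

At the pooled signal (low deductible) the insurer holds the prior 2/5 and pays 2/5·160 + 3/5·50 = 94. Off-path (high deductible) belief 0 gives 0·160 + 1·50 = 50.
Safe: low deductible gives 94 − 0 = 94; high deductible gives 50 − 13 = 37. Stays. ✓
Risky: low deductible gives 94 − 0 = 94; high deductible gives 50 − 123 = -73. Stays. ✓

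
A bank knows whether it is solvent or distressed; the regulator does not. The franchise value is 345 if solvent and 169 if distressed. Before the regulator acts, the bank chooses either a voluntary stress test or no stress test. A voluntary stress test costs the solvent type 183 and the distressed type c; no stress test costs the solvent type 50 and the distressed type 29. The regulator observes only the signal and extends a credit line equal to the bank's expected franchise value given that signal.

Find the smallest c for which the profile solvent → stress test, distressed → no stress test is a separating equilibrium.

205

Under separation: stress test → solvent (pays 345); no stress test → distressed (pays 169).
Solvent: 345 − 183 = 162 ≥ 169 − 50 = 119. Holds regardless of c. ✓
Distressed: 169 − 29 ≥ 345 − c, so c ≥ 345 − 140 = 205.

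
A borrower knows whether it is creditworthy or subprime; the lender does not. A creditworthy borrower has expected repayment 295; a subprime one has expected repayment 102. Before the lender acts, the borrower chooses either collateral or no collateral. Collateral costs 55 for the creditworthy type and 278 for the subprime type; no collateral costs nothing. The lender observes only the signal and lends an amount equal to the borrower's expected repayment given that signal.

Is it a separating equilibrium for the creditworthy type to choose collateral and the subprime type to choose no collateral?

If types separate, collateral earns payment 295 and no collateral earns 102.
Creditworthy: collateral gives 295 − 55 = 240; no collateral gives 102 − 0 = 102. No deviation. ✓
Subprime: no collateral gives 102 − 0 = 102; collateral gives 295 − 278 = 17. No deviation. ✓
Neither type gains from mimicking the other.

Yes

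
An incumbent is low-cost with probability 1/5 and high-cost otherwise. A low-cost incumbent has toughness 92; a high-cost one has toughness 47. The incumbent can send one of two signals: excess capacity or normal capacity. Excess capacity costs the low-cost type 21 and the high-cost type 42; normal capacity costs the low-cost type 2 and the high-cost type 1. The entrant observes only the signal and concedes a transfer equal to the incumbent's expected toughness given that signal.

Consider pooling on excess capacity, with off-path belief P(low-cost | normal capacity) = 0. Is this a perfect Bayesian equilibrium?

No

On the equilibrium path (excess capacity) the entrant holds the prior 1/5 and pays 1/5·92 + 4/5·47 = 56. Off-path (normal capacity) belief 0 gives 0·92 + 1·47 = 47.
Low-cost: excess capacity gives 56 − 21 = 35; normal capacity gives 47 − 2 = 45. Deviates. ✗
High-cost: excess capacity gives 56 − 42 = 14; normal capacity gives 47 − 1 = 46. Deviates. ✗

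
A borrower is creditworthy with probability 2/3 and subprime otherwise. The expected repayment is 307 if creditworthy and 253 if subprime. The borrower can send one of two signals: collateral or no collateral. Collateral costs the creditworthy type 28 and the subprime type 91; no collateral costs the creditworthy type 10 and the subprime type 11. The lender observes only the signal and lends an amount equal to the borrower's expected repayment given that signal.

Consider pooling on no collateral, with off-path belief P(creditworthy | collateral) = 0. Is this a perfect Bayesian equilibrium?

On the equilibrium path (no collateral) the lender holds the prior 2/3 and pays 2/3·307 + 1/3·253 = 289. Off-path (collateral) belief 0 gives 0·307 + 1·253 = 253.
Creditworthy: no collateral gives 289 − 10 = 279; collateral gives 253 − 28 = 225. Stays. ✓
Subprime: no collateral gives 289 − 11 = 278; collateral gives 253 − 91 = 162. Stays. ✓
Beliefs are Bayes-consistent on-path and both types best-respond.

Yes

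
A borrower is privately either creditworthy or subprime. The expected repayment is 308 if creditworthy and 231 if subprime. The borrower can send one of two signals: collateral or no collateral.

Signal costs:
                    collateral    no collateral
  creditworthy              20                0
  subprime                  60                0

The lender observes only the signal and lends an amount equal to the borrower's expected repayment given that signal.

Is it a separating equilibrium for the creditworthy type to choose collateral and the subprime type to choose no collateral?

Under separation the lender infers type exactly: collateral → creditworthy (pays 308), no collateral → subprime (pays 231).
Creditworthy: collateral gives 308 − 20 = 288; no collateral gives 231 − 0 = 231. No deviation. ✓
Subprime: no collateral gives 231 − 0 = 231; collateral gives 308 − 60 = 248. Would deviate. ✗

No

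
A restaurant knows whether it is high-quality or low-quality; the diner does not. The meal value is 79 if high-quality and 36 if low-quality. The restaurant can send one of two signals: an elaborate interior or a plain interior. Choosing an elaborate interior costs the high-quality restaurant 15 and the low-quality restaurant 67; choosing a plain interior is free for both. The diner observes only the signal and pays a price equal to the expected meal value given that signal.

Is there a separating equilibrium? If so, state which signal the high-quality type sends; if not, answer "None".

Try high-quality → elaborate interior, low-quality → plain interior:
  If types separate, elaborate interior earns payment 79 and plain interior earns 36.
  High-quality: elaborate interior gives 79 − 15 = 64; plain interior gives 36 − 0 = 36. No deviation. ✓
  Low-quality: plain interior gives 36 − 0 = 36; elaborate interior gives 79 − 67 = 12. No deviation. ✓
Both hold — the high-quality type sends elaborate interior.

elaborate interior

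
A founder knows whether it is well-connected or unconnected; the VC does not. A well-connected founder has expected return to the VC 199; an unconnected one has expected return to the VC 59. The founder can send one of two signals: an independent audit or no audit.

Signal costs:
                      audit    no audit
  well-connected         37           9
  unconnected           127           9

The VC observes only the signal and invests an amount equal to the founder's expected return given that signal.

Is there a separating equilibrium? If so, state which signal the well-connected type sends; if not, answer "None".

Try well-connected → audit, unconnected → no audit:
  Under separation the VC infers type exactly: audit → well-connected (pays 199), no audit → unconnected (pays 59).
  Well-connected: audit gives 199 − 37 = 162; no audit gives 59 − 9 = 50. No deviation. ✓
  Unconnected: no audit gives 59 − 9 = 50; audit gives 199 − 127 = 72. Would deviate. ✗
Try well-connected → no audit, unconnected → audit:
  Under separation the VC infers type exactly: no audit → well-connected (pays 199), audit → unconnected (pays 59).
  Well-connected: no audit gives 199 − 9 = 190; audit gives 59 − 37 = 22. No deviation. ✓
  Unconnected: audit gives 59 − 127 = -68; no audit gives 199 − 9 = 190. Would deviate. ✗
Neither assignment is incentive-compatible.

None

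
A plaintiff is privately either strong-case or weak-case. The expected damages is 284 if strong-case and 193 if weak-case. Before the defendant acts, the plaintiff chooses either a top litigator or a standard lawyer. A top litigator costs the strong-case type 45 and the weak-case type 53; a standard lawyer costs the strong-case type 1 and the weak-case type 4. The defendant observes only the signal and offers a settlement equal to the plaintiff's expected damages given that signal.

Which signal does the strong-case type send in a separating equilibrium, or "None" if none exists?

None

Try strong-case → top litigator, weak-case → standard lawyer:
  If types separate, top litigator earns payment 284 and standard lawyer earns 193.
  Strong-case: top litigator gives 284 − 45 = 239; standard lawyer gives 193 − 1 = 192. No deviation. ✓
  Weak-case: standard lawyer gives 193 − 4 = 189; top litigator gives 284 − 53 = 231. Would deviate. ✗
Try strong-case → standard lawyer, weak-case → top litigator:
  If types separate, standard lawyer earns payment 284 and top litigator earns 193.
  Strong-case: standard lawyer gives 284 − 1 = 283; top litigator gives 193 − 45 = 148. No deviation. ✓
  Weak-case: top litigator gives 193 − 53 = 140; standard lawyer gives 284 − 4 = 280. Would deviate. ✗
Neither assignment is incentive-compatible.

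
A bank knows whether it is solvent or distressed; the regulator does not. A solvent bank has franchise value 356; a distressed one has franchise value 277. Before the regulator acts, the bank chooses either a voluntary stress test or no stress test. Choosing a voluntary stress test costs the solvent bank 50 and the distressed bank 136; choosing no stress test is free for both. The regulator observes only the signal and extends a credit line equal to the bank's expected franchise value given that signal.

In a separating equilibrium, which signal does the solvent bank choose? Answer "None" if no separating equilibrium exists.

stress test

Try solvent → stress test, distressed → no stress test:
  If types separate, stress test earns payment 356 and no stress test earns 277.
  Solvent: stress test gives 356 − 50 = 306; no stress test gives 277 − 0 = 277. No deviation. ✓
  Distressed: no stress test gives 277 − 0 = 277; stress test gives 356 − 136 = 220. No deviation. ✓
Both hold — the solvent type sends stress test.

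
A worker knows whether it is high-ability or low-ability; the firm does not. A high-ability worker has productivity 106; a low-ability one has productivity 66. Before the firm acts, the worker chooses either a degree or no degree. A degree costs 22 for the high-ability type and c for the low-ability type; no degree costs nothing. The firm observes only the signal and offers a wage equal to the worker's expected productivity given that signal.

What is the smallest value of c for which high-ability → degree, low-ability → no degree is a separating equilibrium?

Under separation: degree → high-ability (pays 106); no degree → low-ability (pays 66).
High-ability: 106 − 22 = 84 ≥ 66 − 0 = 66. Holds regardless of c. ✓
Low-ability: 66 − 0 ≥ 106 − c, so c ≥ 106 − 66 = 40.

40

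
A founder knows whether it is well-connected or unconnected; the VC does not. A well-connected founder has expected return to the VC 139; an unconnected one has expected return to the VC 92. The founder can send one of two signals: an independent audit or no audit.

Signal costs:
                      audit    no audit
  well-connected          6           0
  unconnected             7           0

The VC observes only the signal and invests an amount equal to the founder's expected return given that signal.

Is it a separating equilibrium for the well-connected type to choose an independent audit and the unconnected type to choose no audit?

If types separate, audit earns payment 139 and no audit earns 92.
Well-connected: audit gives 139 − 6 = 133; no audit gives 92 − 0 = 92. No deviation. ✓
Unconnected: no audit gives 92 − 0 = 92; audit gives 139 − 7 = 132. Would deviate. ✗

No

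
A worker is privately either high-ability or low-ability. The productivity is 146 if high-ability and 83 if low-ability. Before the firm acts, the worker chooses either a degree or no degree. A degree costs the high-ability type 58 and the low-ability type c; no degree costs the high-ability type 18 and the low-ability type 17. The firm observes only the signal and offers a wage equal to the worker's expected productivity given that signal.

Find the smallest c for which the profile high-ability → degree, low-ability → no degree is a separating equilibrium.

Under separation: degree → high-ability (pays 146); no degree → low-ability (pays 83).
High-ability: 146 − 58 = 88 ≥ 83 − 18 = 65. Holds regardless of c. ✓
Low-ability: 83 − 17 ≥ 146 − c, so c ≥ 146 − 66 = 80.

80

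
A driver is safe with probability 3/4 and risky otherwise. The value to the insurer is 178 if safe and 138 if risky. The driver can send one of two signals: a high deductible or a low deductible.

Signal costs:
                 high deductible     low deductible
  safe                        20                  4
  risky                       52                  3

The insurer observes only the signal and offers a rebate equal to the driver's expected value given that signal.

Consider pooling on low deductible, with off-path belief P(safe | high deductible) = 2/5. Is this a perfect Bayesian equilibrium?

Yes

On the equilibrium path (low deductible) the insurer holds the prior 3/4 and pays 3/4·178 + 1/4·138 = 168. Off-path (high deductible) belief 2/5 gives 2/5·178 + 3/5·138 = 154.
Safe: low deductible gives 168 − 4 = 164; high deductible gives 154 − 20 = 134. Stays. ✓
Risky: low deductible gives 168 − 3 = 165; high deductible gives 154 − 52 = 102. Stays. ✓
Beliefs are Bayes-consistent on-path and both types best-respond.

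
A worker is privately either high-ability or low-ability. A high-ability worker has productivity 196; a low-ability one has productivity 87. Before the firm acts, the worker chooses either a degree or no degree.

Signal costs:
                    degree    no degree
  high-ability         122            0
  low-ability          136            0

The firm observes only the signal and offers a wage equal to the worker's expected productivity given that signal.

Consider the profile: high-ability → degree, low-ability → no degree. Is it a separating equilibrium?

No

If types separate, degree earns payment 196 and no degree earns 87.
High-ability: degree gives 196 − 122 = 74; no degree gives 87 − 0 = 87. Would deviate. ✗
Low-ability: no degree gives 87 − 0 = 87; degree gives 196 − 136 = 60. No deviation. ✓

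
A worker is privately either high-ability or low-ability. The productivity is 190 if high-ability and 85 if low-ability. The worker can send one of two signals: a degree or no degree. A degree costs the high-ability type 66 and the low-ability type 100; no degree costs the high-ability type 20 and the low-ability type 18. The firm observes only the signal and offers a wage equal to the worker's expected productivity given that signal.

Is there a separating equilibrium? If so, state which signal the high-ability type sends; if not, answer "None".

None

Try high-ability → degree, low-ability → no degree:
  If types separate, degree earns payment 190 and no degree earns 85.
  High-ability: degree gives 190 − 66 = 124; no degree gives 85 − 20 = 65. No deviation. ✓
  Low-ability: no degree gives 85 − 18 = 67; degree gives 190 − 100 = 90. Would deviate. ✗
Try high-ability → no degree, low-ability → degree:
  If types separate, no degree earns payment 190 and degree earns 85.
  High-ability: no degree gives 190 − 20 = 170; degree gives 85 − 66 = 19. No deviation. ✓
  Low-ability: degree gives 85 − 100 = -15; no degree gives 190 − 18 = 172. Would deviate. ✗
Neither assignment is incentive-compatible.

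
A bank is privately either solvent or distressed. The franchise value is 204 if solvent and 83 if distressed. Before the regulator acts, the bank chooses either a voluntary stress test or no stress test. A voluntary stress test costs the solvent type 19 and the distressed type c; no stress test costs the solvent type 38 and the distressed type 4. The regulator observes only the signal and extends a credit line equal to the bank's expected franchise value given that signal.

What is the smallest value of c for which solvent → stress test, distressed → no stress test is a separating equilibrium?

Under separation: stress test → solvent (pays 204); no stress test → distressed (pays 83).
Solvent: 204 − 19 = 185 ≥ 83 − 38 = 45. Holds regardless of c. ✓
Distressed: 83 − 4 ≥ 204 − c, so c ≥ 204 − 79 = 125.

125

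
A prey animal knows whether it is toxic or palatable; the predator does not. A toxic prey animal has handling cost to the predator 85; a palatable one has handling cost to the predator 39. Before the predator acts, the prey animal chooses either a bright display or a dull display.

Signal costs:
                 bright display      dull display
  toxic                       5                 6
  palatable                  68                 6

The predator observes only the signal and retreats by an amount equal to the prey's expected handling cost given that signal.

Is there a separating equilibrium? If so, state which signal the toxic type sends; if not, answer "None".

bright display

Try toxic → bright display, palatable → dull display:
  If types separate, bright display earns payment 85 and dull display earns 39.
  Toxic: bright display gives 85 − 5 = 80; dull display gives 39 − 6 = 33. No deviation. ✓
  Palatable: dull display gives 39 − 6 = 33; bright display gives 85 − 68 = 17. No deviation. ✓
Both hold — the toxic type sends bright display.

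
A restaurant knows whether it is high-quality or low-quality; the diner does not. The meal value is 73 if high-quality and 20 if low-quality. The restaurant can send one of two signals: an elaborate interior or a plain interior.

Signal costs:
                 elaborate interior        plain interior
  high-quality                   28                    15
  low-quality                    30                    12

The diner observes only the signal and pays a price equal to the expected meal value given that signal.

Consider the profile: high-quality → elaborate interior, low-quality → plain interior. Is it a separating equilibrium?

No

Under separation the diner infers type exactly: elaborate interior → high-quality (pays 73), plain interior → low-quality (pays 20).
High-quality: elaborate interior gives 73 − 28 = 45; plain interior gives 20 − 15 = 5. No deviation. ✓
Low-quality: plain interior gives 20 − 12 = 8; elaborate interior gives 73 − 30 = 43. Would deviate. ✗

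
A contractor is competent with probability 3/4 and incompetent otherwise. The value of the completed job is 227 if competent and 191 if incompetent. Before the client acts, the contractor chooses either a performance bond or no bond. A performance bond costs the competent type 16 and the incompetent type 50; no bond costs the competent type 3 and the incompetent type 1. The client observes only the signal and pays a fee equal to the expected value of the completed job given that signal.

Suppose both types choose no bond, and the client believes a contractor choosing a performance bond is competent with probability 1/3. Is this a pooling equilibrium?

Yes

On the equilibrium path (no bond) the client holds the prior 3/4 and pays 3/4·227 + 1/4·191 = 218. Off-path (bond) belief 1/3 gives 1/3·227 + 2/3·191 = 203.
Competent: no bond gives 218 − 3 = 215; bond gives 203 − 16 = 187. Stays. ✓
Incompetent: no bond gives 218 − 1 = 217; bond gives 203 − 50 = 153. Stays. ✓
Beliefs are Bayes-consistent on-path and both types best-respond.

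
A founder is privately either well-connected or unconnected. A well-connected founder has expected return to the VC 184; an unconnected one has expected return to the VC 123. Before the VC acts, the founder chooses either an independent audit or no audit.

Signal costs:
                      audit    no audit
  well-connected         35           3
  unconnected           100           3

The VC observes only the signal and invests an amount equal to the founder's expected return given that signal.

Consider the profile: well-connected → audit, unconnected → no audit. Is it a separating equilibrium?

If types separate, audit earns payment 184 and no audit earns 123.
Well-connected: audit gives 184 − 35 = 149; no audit gives 123 − 3 = 120. No deviation. ✓
Unconnected: no audit gives 123 − 3 = 120; audit gives 184 − 100 = 84. No deviation. ✓
Neither type gains from mimicking the other.

Yes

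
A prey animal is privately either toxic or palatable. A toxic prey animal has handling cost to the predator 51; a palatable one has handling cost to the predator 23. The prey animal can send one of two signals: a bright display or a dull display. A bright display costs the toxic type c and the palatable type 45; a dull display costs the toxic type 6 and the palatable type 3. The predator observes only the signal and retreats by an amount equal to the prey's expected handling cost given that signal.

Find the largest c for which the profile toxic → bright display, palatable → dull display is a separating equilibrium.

Under separation: bright display → toxic (pays 51); dull display → palatable (pays 23).
Palatable: 23 − 3 = 20 ≥ 51 − 45 = 6. Holds regardless of c. ✓
Toxic: 51 − c ≥ 23 − 6, so c ≤ 51 − 17 = 34.

34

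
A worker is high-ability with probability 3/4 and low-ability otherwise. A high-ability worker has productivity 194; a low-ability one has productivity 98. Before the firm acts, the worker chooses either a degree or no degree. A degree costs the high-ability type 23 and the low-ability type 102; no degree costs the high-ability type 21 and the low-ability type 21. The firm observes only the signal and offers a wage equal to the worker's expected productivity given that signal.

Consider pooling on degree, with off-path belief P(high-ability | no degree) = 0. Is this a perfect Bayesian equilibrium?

No

At the pooled signal (degree) the firm holds the prior 3/4 and pays 3/4·194 + 1/4·98 = 170. Off-path (no degree) belief 0 gives 0·194 + 1·98 = 98.
High-ability: degree gives 170 − 23 = 147; no degree gives 98 − 21 = 77. Stays. ✓
Low-ability: degree gives 170 − 102 = 68; no degree gives 98 − 21 = 77. Deviates. ✗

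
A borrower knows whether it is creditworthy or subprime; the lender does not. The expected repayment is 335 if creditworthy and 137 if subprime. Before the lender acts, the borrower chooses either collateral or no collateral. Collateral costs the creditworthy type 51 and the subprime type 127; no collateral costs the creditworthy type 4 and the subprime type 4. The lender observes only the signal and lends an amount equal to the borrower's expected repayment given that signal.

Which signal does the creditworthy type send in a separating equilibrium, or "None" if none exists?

None

Try creditworthy → collateral, subprime → no collateral:
  If types separate, collateral earns payment 335 and no collateral earns 137.
  Creditworthy: collateral gives 335 − 51 = 284; no collateral gives 137 − 4 = 133. No deviation. ✓
  Subprime: no collateral gives 137 − 4 = 133; collateral gives 335 − 127 = 208. Would deviate. ✗
Try creditworthy → no collateral, subprime → collateral:
  If types separate, no collateral earns payment 335 and collateral earns 137.
  Creditworthy: no collateral gives 335 − 4 = 331; collateral gives 137 − 51 = 86. No deviation. ✓
  Subprime: collateral gives 137 − 127 = 10; no collateral gives 335 − 4 = 331. Would deviate. ✗
Neither assignment is incentive-compatible.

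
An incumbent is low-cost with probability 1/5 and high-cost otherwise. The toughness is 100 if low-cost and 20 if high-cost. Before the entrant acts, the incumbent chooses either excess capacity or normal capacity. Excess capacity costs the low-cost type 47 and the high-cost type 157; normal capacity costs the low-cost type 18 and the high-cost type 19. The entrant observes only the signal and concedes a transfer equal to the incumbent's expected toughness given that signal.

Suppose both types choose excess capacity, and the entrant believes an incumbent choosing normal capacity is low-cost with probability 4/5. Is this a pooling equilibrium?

No

On the equilibrium path (excess capacity) the entrant holds the prior 1/5 and pays 1/5·100 + 4/5·20 = 36. Off-path (normal capacity) belief 4/5 gives 4/5·100 + 1/5·20 = 84.
Low-cost: excess capacity gives 36 − 47 = -11; normal capacity gives 84 − 18 = 66. Deviates. ✗
High-cost: excess capacity gives 36 − 157 = -121; normal capacity gives 84 − 19 = 65. Deviates. ✗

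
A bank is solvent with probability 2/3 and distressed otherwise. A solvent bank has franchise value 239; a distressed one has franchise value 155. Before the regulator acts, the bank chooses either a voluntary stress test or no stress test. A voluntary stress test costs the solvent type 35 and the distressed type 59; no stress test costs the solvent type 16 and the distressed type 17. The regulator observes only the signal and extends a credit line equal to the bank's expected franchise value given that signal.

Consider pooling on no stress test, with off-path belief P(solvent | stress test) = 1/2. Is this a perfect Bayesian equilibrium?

Yes

On the equilibrium path (no stress test) the regulator holds the prior 2/3 and pays 2/3·239 + 1/3·155 = 211. Off-path (stress test) belief 1/2 gives 1/2·239 + 1/2·155 = 197.
Solvent: no stress test gives 211 − 16 = 195; stress test gives 197 − 35 = 162. Stays. ✓
Distressed: no stress test gives 211 − 17 = 194; stress test gives 197 − 59 = 138. Stays. ✓
Beliefs are Bayes-consistent on-path and both types best-respond.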